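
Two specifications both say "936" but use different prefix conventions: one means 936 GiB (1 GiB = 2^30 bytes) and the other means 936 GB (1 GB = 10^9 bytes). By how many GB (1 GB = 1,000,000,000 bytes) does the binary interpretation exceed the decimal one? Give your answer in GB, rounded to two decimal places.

936 GiB = 936 × 1,073,741,824 = 1,005,022,347,264 bytes
936 GB = 936 × 1,000,000,000 = 936,000,000,000 bytes
difference = 69,022,347,264 bytes
69,022,347,264 / 1,000,000,000 = 69.02 GB

69.02 GB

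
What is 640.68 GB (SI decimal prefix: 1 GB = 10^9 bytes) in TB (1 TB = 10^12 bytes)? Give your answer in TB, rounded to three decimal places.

0.641 TB

640.68 GB = 640.68 × 10^9 bytes = 640,680,000,000 bytes
1 TB = 1,000,000,000,000 bytes
640,680,000,000 / 1,000,000,000,000 = 0.641 TB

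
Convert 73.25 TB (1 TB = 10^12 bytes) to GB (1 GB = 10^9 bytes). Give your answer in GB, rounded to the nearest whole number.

73,250 GB

73.25 TB = 73.25 × 10^12 bytes = 73,250,000,000,000 bytes
1 GB = 1,000,000,000 bytes
73,250,000,000,000 / 1,000,000,000 = 73,250 GB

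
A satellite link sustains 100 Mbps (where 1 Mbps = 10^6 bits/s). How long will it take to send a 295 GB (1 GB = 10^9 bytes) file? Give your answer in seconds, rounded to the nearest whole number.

23,600 seconds

295 GB = 295,000,000,000 bytes = 2,360,000,000,000 bits
100 Mbps = 100,000,000 bits/s
time = 2,360,000,000,000 / 100,000,000 = 23,600 s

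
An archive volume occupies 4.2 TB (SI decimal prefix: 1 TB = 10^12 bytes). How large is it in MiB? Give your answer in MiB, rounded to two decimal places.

4,005,432.13 MiB

4.2 TB × 1,000,000,000,000 bytes/TB = 4,200,000,000,000 bytes
1 MiB = 1,048,576 bytes
4,200,000,000,000 / 1,048,576 = 4,005,432.13 MiB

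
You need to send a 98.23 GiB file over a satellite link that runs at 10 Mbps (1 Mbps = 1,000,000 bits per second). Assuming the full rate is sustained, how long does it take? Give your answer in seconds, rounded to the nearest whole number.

98.23 GiB = 105,473,659,371.52 bytes = 843,789,274,972.16 bits
10 Mbps = 10,000,000 bits/s
time = 843,789,274,972.16 / 10,000,000 = 84,379 s

84,379 seconds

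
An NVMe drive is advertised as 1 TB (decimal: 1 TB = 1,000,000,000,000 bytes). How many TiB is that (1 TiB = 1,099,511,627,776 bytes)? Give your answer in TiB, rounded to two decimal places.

0.91 TiB

1 TB × 1,000,000,000,000 bytes/TB = 1,000,000,000,000 bytes
1 TiB = 2^40 bytes = 1,099,511,627,776 bytes
1,000,000,000,000 / 1,099,511,627,776 = 0.91 TiB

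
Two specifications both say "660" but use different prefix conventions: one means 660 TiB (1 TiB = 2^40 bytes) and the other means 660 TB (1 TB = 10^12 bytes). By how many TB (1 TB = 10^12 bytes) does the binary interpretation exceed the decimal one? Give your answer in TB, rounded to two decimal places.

660 TiB = 660 × 1,099,511,627,776 = 725,677,674,332,160 bytes
660 TB = 660 × 1,000,000,000,000 = 660,000,000,000,000 bytes
difference = 65,677,674,332,160 bytes
65,677,674,332,160 / 1,000,000,000,000 = 65.68 TB

65.68 TB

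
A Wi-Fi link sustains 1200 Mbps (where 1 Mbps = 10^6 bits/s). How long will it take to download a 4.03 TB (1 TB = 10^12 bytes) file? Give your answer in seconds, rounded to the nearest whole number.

26,867 seconds

4.03 TB = 4,030,000,000,000 bytes = 32,240,000,000,000 bits
1200 Mbps = 1,200,000,000 bits/s
time = 32,240,000,000,000 / 1,200,000,000 = 26,867 s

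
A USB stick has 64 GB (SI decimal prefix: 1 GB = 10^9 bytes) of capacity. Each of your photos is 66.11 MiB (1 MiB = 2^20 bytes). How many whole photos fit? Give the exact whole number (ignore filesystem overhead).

923

Capacity: 64 GB = 64,000,000,000 bytes
Per item: 66.11 MiB = 69,321,359.36 bytes
⌊64,000,000,000 / 69,321,359.36⌋ = 923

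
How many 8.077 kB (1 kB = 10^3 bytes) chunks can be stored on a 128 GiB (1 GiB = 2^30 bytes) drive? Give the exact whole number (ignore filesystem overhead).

17,016,089

Capacity: 128 GiB = 137,438,953,472 bytes
Per item: 8.077 kB = 8,077 bytes
⌊137,438,953,472 / 8,077⌋ = 17,016,089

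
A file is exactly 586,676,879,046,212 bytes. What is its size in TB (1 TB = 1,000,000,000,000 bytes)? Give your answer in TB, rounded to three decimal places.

586.677 TB

586,676,879,046,212 bytes given.
1 TB = 1,000,000,000,000 bytes
586,676,879,046,212 / 1,000,000,000,000 = 586.677 TB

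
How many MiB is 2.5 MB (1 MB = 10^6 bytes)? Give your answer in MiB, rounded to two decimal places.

2.5 MB = 2.5 × 10^6 bytes = 2,500,000 bytes
1 MiB = 2^20 bytes = 1,048,576 bytes
2,500,000 / 1,048,576 = 2.38 MiB

2.38 MiB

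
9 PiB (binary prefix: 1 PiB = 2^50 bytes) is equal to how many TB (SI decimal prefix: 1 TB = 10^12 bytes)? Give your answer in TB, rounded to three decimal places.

10,133.099 TB

9 PiB = 9 × 2^50 bytes = 10,133,099,161,583,616 bytes
1 TB = 1,000,000,000,000 bytes
10,133,099,161,583,616 / 1,000,000,000,000 = 10,133.099 TB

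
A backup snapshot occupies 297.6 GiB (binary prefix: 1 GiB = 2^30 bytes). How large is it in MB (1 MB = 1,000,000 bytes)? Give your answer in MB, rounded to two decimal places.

297.6 GiB = 297.6 × 2^30 bytes = 319,545,566,822.4 bytes
1 MB = 1,000,000 bytes
319,545,566,822.4 / 1,000,000 = 319,545.57 MB

319,545.57 MB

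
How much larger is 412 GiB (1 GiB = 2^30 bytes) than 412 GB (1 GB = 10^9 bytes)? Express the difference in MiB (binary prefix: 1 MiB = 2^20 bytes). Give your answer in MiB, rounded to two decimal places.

412 GiB = 412 × 1,073,741,824 = 442,381,631,488 bytes
412 GB = 412 × 1,000,000,000 = 412,000,000,000 bytes
difference = 30,381,631,488 bytes
30,381,631,488 / 1,048,576 = 28,974.18 MiB

28,974.18 MiB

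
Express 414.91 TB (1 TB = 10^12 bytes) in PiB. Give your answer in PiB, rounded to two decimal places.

0.37 PiB

414.91 TB × 1,000,000,000,000 bytes/TB = 414,910,000,000,000 bytes
1 PiB = 1,125,899,906,842,624 bytes
414,910,000,000,000 / 1,125,899,906,842,624 = 0.37 PiB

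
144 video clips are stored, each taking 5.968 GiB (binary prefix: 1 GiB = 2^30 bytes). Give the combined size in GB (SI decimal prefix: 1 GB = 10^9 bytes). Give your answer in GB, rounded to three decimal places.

Total = 144 × 5.968 GiB = 859.392 GiB
= 859.392 × 1,073,741,824 bytes = 922,765,133,611.008 bytes
1 GB = 1,000,000,000 bytes
922,765,133,611.008 / 1,000,000,000 = 922.765 GB

922.765 GB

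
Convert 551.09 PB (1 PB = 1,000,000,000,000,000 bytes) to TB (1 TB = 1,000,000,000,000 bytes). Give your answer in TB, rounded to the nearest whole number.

551.09 PB = 551.09 × 10^15 bytes = 551,090,000,000,000,000 bytes
1 TB = 1,000,000,000,000 bytes
551,090,000,000,000,000 / 1,000,000,000,000 = 551,090 TB

551,090 TB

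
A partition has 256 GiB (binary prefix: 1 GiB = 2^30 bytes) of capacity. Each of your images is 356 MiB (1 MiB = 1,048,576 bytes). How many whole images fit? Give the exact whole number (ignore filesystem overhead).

736

Capacity: 256 GiB = 274,877,906,944 bytes
Per item: 356 MiB = 373,293,056 bytes
⌊274,877,906,944 / 373,293,056⌋ = 736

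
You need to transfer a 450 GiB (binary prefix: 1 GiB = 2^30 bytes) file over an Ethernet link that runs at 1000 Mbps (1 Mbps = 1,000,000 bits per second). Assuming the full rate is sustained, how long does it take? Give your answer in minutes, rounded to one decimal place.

64.4 minutes

450 GiB = 483,183,820,800 bytes = 3,865,470,566,400 bits
1000 Mbps = 1,000,000,000 bits/s
time = 3,865,470,566,400 / 1,000,000,000 = 3,865.47 s
3,865.47 s / 60 = 64.4 minutes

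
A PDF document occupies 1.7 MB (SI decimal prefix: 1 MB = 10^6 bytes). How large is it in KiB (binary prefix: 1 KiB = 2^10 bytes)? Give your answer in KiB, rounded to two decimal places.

1,660.16 KiB

1.7 MB = 1.7 × 10^6 bytes = 1,700,000 bytes
1 KiB = 1,024 bytes
1,700,000 / 1,024 = 1,660.16 KiB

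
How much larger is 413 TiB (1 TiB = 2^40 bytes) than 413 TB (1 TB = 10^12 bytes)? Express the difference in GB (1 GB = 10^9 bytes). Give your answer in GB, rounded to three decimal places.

41,098.302 GB

413 TiB = 413 × 1,099,511,627,776 = 454,098,302,271,488 bytes
413 TB = 413 × 1,000,000,000,000 = 413,000,000,000,000 bytes
difference = 41,098,302,271,488 bytes
41,098,302,271,488 / 1,000,000,000 = 41,098.302 GB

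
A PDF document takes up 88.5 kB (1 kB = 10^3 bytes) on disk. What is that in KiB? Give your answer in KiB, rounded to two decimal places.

88.5 kB = 88.5 × 10^3 bytes = 88,500 bytes
1 KiB = 1,024 bytes
88,500 / 1,024 = 86.43 KiB

86.43 KiB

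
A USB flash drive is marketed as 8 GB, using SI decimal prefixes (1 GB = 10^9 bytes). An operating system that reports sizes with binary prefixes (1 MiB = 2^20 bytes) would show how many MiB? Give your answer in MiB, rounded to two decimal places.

8 GB = 8 × 10^9 bytes = 8,000,000,000 bytes
1 MiB = 1,048,576 bytes
8,000,000,000 / 1,048,576 = 7,629.39 MiB

7,629.39 MiB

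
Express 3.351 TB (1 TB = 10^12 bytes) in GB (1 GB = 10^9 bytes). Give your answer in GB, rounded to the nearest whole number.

3.351 TB = 3.351 × 10^12 bytes = 3,351,000,000,000 bytes
1 GB = 10^9 bytes = 1,000,000,000 bytes
3,351,000,000,000 / 1,000,000,000 = 3,351 GB

3,351 GB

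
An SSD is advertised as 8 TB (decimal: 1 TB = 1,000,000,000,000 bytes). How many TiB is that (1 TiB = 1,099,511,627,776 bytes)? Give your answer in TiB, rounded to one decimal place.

8 TB × 1,000,000,000,000 bytes/TB = 8,000,000,000,000 bytes
1 TiB = 1,099,511,627,776 bytes
8,000,000,000,000 / 1,099,511,627,776 = 7.3 TiB

7.3 TiB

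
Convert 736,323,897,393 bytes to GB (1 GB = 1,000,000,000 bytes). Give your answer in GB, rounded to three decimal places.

736.324 GB

736,323,897,393 bytes given.
1 GB = 10^9 bytes = 1,000,000,000 bytes
736,323,897,393 / 1,000,000,000 = 736.324 GB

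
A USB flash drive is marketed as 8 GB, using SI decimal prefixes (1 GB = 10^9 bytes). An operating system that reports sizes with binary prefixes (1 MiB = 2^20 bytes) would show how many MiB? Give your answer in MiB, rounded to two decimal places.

8 GB = 8 × 10^9 bytes = 8,000,000,000 bytes
1 MiB = 2^20 bytes = 1,048,576 bytes
8,000,000,000 / 1,048,576 = 7,629.39 MiB

7,629.39 MiB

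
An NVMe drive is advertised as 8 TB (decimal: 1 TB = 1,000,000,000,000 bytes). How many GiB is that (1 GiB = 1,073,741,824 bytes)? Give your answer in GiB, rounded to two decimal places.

8 TB = 8 × 10^12 bytes = 8,000,000,000,000 bytes
1 GiB = 2^30 bytes = 1,073,741,824 bytes
8,000,000,000,000 / 1,073,741,824 = 7,450.58 GiB

7,450.58 GiB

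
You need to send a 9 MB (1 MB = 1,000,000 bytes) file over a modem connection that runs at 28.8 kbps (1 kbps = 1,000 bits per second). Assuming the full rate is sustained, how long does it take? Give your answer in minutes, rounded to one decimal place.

41.7 minutes

9 MB = 9,000,000 bytes = 72,000,000 bits
28.8 kbps = 28,800 bits/s
time = 72,000,000 / 28,800 = 2,500.00 s
2,500.00 s / 60 = 41.7 minutes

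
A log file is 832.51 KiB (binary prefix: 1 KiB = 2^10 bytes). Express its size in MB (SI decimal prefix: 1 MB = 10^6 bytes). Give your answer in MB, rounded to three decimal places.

832.51 KiB = 832.51 × 2^10 bytes = 852,490.24 bytes
1 MB = 10^6 bytes = 1,000,000 bytes
852,490.24 / 1,000,000 = 0.852 MB

0.852 MB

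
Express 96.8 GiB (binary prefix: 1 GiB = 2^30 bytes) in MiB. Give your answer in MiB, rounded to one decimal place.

96.8 GiB = 96.8 × 2^30 bytes = 103,938,208,563.2 bytes
1 MiB = 2^20 bytes = 1,048,576 bytes
103,938,208,563.2 / 1,048,576 = 99,123.2 MiB

99,123.2 MiB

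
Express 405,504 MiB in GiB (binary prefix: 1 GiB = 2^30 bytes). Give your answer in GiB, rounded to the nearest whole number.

405,504 MiB = 405,504 × 2^20 bytes = 425,201,762,304 bytes
1 GiB = 1,073,741,824 bytes
425,201,762,304 / 1,073,741,824 = 396 GiB

396 GiB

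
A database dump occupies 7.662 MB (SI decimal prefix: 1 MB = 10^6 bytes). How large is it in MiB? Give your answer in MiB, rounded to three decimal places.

7.307 MiB

7.662 MB = 7.662 × 10^6 bytes = 7,662,000 bytes
1 MiB = 2^20 bytes = 1,048,576 bytes
7,662,000 / 1,048,576 = 7.307 MiB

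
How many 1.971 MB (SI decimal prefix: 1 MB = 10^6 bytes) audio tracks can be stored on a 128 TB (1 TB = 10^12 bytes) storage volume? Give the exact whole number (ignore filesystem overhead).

Capacity: 128 TB = 128,000,000,000,000 bytes
Per item: 1.971 MB = 1,971,000 bytes
⌊128,000,000,000,000 / 1,971,000⌋ = 64,941,653

64,941,653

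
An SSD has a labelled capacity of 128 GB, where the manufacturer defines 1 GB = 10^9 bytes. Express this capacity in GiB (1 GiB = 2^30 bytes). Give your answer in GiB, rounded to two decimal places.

128 GB = 128 × 10^9 bytes = 128,000,000,000 bytes
1 GiB = 2^30 bytes = 1,073,741,824 bytes
128,000,000,000 / 1,073,741,824 = 119.21 GiB

119.21 GiB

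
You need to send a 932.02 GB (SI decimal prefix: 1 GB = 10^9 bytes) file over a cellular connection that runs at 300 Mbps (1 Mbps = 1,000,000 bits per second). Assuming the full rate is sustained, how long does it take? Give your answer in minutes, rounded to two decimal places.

414.23 minutes

932.02 GB = 932,020,000,000 bytes = 7,456,160,000,000 bits
300 Mbps = 300,000,000 bits/s
time = 7,456,160,000,000 / 300,000,000 = 24,853.867 s
24,853.867 s / 60 = 414.23 minutes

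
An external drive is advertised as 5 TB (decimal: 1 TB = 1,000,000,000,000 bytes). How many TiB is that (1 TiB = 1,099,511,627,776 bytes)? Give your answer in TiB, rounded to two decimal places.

4.55 TiB

5 TB × 1,000,000,000,000 bytes/TB = 5,000,000,000,000 bytes
1 TiB = 2^40 bytes = 1,099,511,627,776 bytes
5,000,000,000,000 / 1,099,511,627,776 = 4.55 TiB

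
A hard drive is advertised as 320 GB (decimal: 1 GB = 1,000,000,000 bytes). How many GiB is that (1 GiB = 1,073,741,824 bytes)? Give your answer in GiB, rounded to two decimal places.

320 GB = 320 × 10^9 bytes = 320,000,000,000 bytes
1 GiB = 2^30 bytes = 1,073,741,824 bytes
320,000,000,000 / 1,073,741,824 = 298.02 GiB

298.02 GiB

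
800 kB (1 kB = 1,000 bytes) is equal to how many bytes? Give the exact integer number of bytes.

800 × 1,000 = 800,000 bytes  (1 kB = 10^3 bytes)

800,000 bytes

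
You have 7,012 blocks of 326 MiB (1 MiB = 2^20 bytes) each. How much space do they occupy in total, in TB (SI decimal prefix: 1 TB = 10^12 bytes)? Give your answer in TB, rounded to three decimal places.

Total = 7,012 × 326 MiB = 2,285,912 MiB
= 2,285,912 × 1,048,576 bytes = 2,396,952,461,312 bytes
1 TB = 1,000,000,000,000 bytes
2,396,952,461,312 / 1,000,000,000,000 = 2.397 TB

2.397 TB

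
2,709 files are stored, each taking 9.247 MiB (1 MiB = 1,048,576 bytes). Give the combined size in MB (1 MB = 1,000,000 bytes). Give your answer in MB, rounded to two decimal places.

26,266.96 MB

Total = 2,709 × 9.247 MiB = 25050.123 MiB
= 25050.123 × 1,048,576 bytes = 26,266,957,774.848 bytes
1 MB = 1,000,000 bytes
26,266,957,774.848 / 1,000,000 = 26,266.96 MB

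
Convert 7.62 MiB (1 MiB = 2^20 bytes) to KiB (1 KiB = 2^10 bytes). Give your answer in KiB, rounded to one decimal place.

7.62 MiB = 7.62 × 2^20 bytes = 7,990,149.12 bytes
1 KiB = 2^10 bytes = 1,024 bytes
7,990,149.12 / 1,024 = 7,802.9 KiB

7,802.9 KiB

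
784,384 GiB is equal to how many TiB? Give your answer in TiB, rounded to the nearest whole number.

784,384 GiB = 784,384 × 2^30 bytes = 842,225,906,876,416 bytes
1 TiB = 1,099,511,627,776 bytes
842,225,906,876,416 / 1,099,511,627,776 = 766 TiB

766 TiB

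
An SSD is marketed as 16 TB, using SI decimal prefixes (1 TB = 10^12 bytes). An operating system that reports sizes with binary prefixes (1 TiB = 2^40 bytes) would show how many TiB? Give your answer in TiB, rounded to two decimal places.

14.55 TiB

16 TB × 1,000,000,000,000 bytes/TB = 16,000,000,000,000 bytes
1 TiB = 2^40 bytes = 1,099,511,627,776 bytes
16,000,000,000,000 / 1,099,511,627,776 = 14.55 TiB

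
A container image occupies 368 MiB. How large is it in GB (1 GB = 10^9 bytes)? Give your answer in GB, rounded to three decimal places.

368 MiB = 368 × 2^20 bytes = 385,875,968 bytes
1 GB = 1,000,000,000 bytes
385,875,968 / 1,000,000,000 = 0.386 GB

0.386 GB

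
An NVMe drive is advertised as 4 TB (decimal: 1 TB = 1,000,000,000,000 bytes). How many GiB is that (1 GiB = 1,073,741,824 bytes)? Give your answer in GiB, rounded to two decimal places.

3,725.29 GiB

4 TB = 4 × 10^12 bytes = 4,000,000,000,000 bytes
1 GiB = 2^30 bytes = 1,073,741,824 bytes
4,000,000,000,000 / 1,073,741,824 = 3,725.29 GiB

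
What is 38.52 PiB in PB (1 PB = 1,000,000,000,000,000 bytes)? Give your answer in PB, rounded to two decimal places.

43.37 PB

38.52 PiB × 1,125,899,906,842,624 bytes/PiB = 43,369,664,411,577,876.48 bytes
1 PB = 10^15 bytes = 1,000,000,000,000,000 bytes
43,369,664,411,577,876.48 / 1,000,000,000,000,000 = 43.37 PB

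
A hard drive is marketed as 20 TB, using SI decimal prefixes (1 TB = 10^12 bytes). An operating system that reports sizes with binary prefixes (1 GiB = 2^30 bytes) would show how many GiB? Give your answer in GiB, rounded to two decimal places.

20 TB × 1,000,000,000,000 bytes/TB = 20,000,000,000,000 bytes
1 GiB = 1,073,741,824 bytes
20,000,000,000,000 / 1,073,741,824 = 18,626.45 GiB

18,626.45 GiB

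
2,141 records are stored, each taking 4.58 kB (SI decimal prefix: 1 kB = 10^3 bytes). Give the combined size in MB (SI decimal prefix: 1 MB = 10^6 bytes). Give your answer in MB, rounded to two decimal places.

Total = 2,141 × 4.58 kB = 9805.78 kB
= 9805.78 × 1,000 bytes = 9,805,780 bytes
1 MB = 1,000,000 bytes
9,805,780 / 1,000,000 = 9.81 MB

9.81 MB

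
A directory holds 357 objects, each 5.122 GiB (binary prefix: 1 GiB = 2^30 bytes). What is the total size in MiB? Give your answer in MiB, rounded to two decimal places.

1,872,439.30 MiB

Total = 357 × 5.122 GiB = 1828.554 GiB
= 1828.554 × 1,073,741,824 bytes = 1,963,394,907,242.496 bytes
1 MiB = 1,048,576 bytes
1,963,394,907,242.496 / 1,048,576 = 1,872,439.30 MiB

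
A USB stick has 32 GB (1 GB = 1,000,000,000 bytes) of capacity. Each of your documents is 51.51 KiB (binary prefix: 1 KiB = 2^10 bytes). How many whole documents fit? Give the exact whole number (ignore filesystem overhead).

Capacity: 32 GB = 32,000,000,000 bytes
Per item: 51.51 KiB = 52,746.24 bytes
⌊32,000,000,000 / 52,746.24⌋ = 606,678

606,678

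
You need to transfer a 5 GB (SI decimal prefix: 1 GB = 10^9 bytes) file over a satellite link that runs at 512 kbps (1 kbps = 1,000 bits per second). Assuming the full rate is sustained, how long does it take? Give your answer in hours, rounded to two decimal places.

21.70 hours

5 GB = 5,000,000,000 bytes = 40,000,000,000 bits
512 kbps = 512,000 bits/s
time = 40,000,000,000 / 512,000 = 78,125.0000 s
78,125.0000 s / 3600 = 21.70 hours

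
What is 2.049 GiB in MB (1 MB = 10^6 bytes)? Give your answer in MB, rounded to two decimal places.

2.049 GiB × 1,073,741,824 bytes/GiB = 2,200,096,997.376 bytes
1 MB = 10^6 bytes = 1,000,000 bytes
2,200,096,997.376 / 1,000,000 = 2,200.10 MB

2,200.10 MB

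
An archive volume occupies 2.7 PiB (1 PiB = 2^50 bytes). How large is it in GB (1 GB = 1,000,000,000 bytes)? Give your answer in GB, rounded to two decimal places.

3,039,929.75 GB

2.7 PiB = 2.7 × 2^50 bytes = 3,039,929,748,475,084.8 bytes
1 GB = 1,000,000,000 bytes
3,039,929,748,475,084.8 / 1,000,000,000 = 3,039,929.75 GB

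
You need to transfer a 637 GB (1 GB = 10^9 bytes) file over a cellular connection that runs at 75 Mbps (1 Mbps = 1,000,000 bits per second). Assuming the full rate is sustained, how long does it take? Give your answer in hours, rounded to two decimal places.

637 GB = 637,000,000,000 bytes = 5,096,000,000,000 bits
75 Mbps = 75,000,000 bits/s
time = 5,096,000,000,000 / 75,000,000 = 67,946.6667 s
67,946.6667 s / 3600 = 18.87 hours

18.87 hours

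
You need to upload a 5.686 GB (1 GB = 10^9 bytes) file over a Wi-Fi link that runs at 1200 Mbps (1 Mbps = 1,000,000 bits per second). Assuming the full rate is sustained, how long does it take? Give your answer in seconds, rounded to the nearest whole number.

38 seconds

5.686 GB = 5,686,000,000 bytes = 45,488,000,000 bits
1200 Mbps = 1,200,000,000 bits/s
time = 45,488,000,000 / 1,200,000,000 = 38 s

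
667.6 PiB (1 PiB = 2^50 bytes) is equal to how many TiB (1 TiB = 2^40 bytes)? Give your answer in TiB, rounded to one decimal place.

683,622.4 TiB

667.6 PiB = 667.6 × 2^50 bytes = 751,650,777,808,135,782.4 bytes
1 TiB = 1,099,511,627,776 bytes
751,650,777,808,135,782.4 / 1,099,511,627,776 = 683,622.4 TiB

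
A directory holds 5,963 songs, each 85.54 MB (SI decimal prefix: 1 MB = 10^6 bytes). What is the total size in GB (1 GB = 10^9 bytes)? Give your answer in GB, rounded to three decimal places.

510.075 GB

Total = 5,963 × 85.54 MB = 510075.02 MB
= 510075.02 × 1,000,000 bytes = 510,075,020,000 bytes
1 GB = 1,000,000,000 bytes
510,075,020,000 / 1,000,000,000 = 510.075 GB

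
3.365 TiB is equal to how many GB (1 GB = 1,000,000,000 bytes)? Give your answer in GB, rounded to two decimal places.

3.365 TiB = 3.365 × 2^40 bytes = 3,699,856,627,466.24 bytes
1 GB = 1,000,000,000 bytes
3,699,856,627,466.24 / 1,000,000,000 = 3,699.86 GB

3,699.86 GB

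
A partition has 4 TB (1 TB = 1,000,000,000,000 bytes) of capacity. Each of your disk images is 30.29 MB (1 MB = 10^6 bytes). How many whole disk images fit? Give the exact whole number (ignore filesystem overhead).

Capacity: 4 TB = 4,000,000,000,000 bytes
Per item: 30.29 MB = 30,290,000 bytes
⌊4,000,000,000,000 / 30,290,000⌋ = 132,056

132,056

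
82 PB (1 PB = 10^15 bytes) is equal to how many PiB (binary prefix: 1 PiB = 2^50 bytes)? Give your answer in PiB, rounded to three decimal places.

82 PB = 82 × 10^15 bytes = 82,000,000,000,000,000 bytes
1 PiB = 1,125,899,906,842,624 bytes
82,000,000,000,000,000 / 1,125,899,906,842,624 = 72.831 PiB

72.831 PiB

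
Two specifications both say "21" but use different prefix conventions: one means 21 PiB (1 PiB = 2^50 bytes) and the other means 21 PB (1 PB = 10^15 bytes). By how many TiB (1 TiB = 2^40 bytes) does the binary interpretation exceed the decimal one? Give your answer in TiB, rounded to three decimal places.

21 PiB = 21 × 1,125,899,906,842,624 = 23,643,898,043,695,104 bytes
21 PB = 21 × 1,000,000,000,000,000 = 21,000,000,000,000,000 bytes
difference = 2,643,898,043,695,104 bytes
2,643,898,043,695,104 / 1,099,511,627,776 = 2,404.611 TiB

2,404.611 TiB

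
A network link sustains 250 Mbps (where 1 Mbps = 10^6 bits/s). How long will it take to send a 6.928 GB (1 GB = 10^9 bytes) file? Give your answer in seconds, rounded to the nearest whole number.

222 seconds

6.928 GB = 6,928,000,000 bytes = 55,424,000,000 bits
250 Mbps = 250,000,000 bits/s
time = 55,424,000,000 / 250,000,000 = 222 s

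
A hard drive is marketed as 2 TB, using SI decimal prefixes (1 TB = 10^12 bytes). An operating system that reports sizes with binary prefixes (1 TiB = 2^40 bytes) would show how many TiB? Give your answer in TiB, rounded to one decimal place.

1.8 TiB

2 TB = 2 × 10^12 bytes = 2,000,000,000,000 bytes
1 TiB = 1,099,511,627,776 bytes
2,000,000,000,000 / 1,099,511,627,776 = 1.8 TiB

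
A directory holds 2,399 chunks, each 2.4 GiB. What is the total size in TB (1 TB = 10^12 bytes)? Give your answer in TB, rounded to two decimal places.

Total = 2,399 × 2.4 GiB = 5757.6 GiB
= 5757.6 × 1,073,741,824 bytes = 6,182,175,925,862.4 bytes
1 TB = 1,000,000,000,000 bytes
6,182,175,925,862.4 / 1,000,000,000,000 = 6.18 TB

6.18 TB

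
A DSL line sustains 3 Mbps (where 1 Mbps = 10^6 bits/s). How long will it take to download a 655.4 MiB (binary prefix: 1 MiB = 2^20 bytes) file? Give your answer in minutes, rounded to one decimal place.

30.5 minutes

655.4 MiB = 687,236,710.4 bytes = 5,497,893,683.2 bits
3 Mbps = 3,000,000 bits/s
time = 5,497,893,683.2 / 3,000,000 = 1,832.63 s
1,832.63 s / 60 = 30.5 minutes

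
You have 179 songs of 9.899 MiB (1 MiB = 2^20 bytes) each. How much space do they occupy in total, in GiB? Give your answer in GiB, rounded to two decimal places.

1.73 GiB

Total = 179 × 9.899 MiB = 1771.921 MiB
= 1771.921 × 1,048,576 bytes = 1,857,993,834.496 bytes
1 GiB = 1,073,741,824 bytes
1,857,993,834.496 / 1,073,741,824 = 1.73 GiB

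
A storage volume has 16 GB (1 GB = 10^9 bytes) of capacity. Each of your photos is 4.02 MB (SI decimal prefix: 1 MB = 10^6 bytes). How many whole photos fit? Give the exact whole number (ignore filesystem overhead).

Capacity: 16 GB = 16,000,000,000 bytes
Per item: 4.02 MB = 4,020,000 bytes
⌊16,000,000,000 / 4,020,000⌋ = 3,980

3,980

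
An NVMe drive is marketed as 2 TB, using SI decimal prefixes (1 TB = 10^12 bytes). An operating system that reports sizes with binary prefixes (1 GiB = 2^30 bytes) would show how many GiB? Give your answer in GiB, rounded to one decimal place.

1,862.6 GiB

2 TB = 2 × 10^12 bytes = 2,000,000,000,000 bytes
1 GiB = 1,073,741,824 bytes
2,000,000,000,000 / 1,073,741,824 = 1,862.6 GiB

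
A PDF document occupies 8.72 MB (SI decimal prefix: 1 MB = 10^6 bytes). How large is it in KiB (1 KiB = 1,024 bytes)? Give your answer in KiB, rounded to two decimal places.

8,515.63 KiB

8.72 MB × 1,000,000 bytes/MB = 8,720,000 bytes
1 KiB = 2^10 bytes = 1,024 bytes
8,720,000 / 1,024 = 8,515.63 KiB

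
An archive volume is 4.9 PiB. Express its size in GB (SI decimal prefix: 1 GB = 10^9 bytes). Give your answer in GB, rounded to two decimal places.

5,516,909.54 GB

4.9 PiB × 1,125,899,906,842,624 bytes/PiB = 5,516,909,543,528,857.6 bytes
1 GB = 10^9 bytes = 1,000,000,000 bytes
5,516,909,543,528,857.6 / 1,000,000,000 = 5,516,909.54 GB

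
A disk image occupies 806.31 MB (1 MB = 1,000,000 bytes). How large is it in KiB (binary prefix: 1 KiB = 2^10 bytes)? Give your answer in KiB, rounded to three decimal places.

787,412.109 KiB

806.31 MB = 806.31 × 10^6 bytes = 806,310,000 bytes
1 KiB = 1,024 bytes
806,310,000 / 1,024 = 787,412.109 KiB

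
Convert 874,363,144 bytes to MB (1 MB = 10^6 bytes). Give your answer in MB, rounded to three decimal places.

874.363 MB

874,363,144 bytes given.
1 MB = 1,000,000 bytes
874,363,144 / 1,000,000 = 874.363 MB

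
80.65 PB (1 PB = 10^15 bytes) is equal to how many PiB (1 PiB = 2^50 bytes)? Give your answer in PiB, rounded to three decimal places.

80.65 PB × 1,000,000,000,000,000 bytes/PB = 80,650,000,000,000,000 bytes
1 PiB = 2^50 bytes = 1,125,899,906,842,624 bytes
80,650,000,000,000,000 / 1,125,899,906,842,624 = 71.632 PiB

71.632 PiB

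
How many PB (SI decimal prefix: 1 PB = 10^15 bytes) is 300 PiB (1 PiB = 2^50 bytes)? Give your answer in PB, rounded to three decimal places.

337.770 PB

300 PiB × 1,125,899,906,842,624 bytes/PiB = 337,769,972,052,787,200 bytes
1 PB = 1,000,000,000,000,000 bytes
337,769,972,052,787,200 / 1,000,000,000,000,000 = 337.770 PB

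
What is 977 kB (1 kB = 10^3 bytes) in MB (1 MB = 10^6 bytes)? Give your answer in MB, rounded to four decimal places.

0.9770 MB

977 kB = 977 × 10^3 bytes = 977,000 bytes
1 MB = 10^6 bytes = 1,000,000 bytes
977,000 / 1,000,000 = 0.9770 MB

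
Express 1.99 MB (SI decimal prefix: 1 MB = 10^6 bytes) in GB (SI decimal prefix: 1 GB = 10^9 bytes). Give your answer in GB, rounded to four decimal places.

1.99 MB × 1,000,000 bytes/MB = 1,990,000 bytes
1 GB = 10^9 bytes = 1,000,000,000 bytes
1,990,000 / 1,000,000,000 = 0.0020 GB

0.0020 GB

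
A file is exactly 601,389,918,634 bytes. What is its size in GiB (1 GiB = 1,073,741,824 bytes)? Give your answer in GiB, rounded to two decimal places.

560.09 GiB

601,389,918,634 bytes given.
1 GiB = 1,073,741,824 bytes
601,389,918,634 / 1,073,741,824 = 560.09 GiB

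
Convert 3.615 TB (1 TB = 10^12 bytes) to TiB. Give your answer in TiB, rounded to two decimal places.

3.615 TB × 1,000,000,000,000 bytes/TB = 3,615,000,000,000 bytes
1 TiB = 2^40 bytes = 1,099,511,627,776 bytes
3,615,000,000,000 / 1,099,511,627,776 = 3.29 TiB

3.29 TiB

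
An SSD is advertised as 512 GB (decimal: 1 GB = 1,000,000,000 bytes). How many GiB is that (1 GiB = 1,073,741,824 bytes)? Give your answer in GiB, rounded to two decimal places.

476.84 GiB

512 GB = 512 × 10^9 bytes = 512,000,000,000 bytes
1 GiB = 2^30 bytes = 1,073,741,824 bytes
512,000,000,000 / 1,073,741,824 = 476.84 GiB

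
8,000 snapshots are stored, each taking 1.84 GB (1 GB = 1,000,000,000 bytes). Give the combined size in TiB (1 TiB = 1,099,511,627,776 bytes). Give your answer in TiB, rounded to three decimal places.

Total = 8,000 × 1.84 GB = 14,720 GB
= 14,720 × 1,000,000,000 bytes = 14,720,000,000,000 bytes
1 TiB = 1,099,511,627,776 bytes
14,720,000,000,000 / 1,099,511,627,776 = 13.388 TiB

13.388 TiB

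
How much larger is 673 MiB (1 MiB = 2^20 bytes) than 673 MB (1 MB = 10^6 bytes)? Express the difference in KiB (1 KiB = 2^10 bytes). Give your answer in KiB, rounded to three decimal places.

673 MiB = 673 × 1,048,576 = 705,691,648 bytes
673 MB = 673 × 1,000,000 = 673,000,000 bytes
difference = 32,691,648 bytes
32,691,648 / 1,024 = 31,925.438 KiB

31,925.438 KiB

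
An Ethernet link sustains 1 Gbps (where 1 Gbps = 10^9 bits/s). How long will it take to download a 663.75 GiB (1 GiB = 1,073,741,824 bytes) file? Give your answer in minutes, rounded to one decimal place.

663.75 GiB = 712,696,135,680 bytes = 5,701,569,085,440 bits
1 Gbps = 1,000,000,000 bits/s
time = 5,701,569,085,440 / 1,000,000,000 = 5,701.57 s
5,701.57 s / 60 = 95.0 minutes

95.0 minutes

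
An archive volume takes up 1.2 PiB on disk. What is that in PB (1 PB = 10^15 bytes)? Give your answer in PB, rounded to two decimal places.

1.2 PiB = 1.2 × 2^50 bytes = 1,351,079,888,211,148.8 bytes
1 PB = 10^15 bytes = 1,000,000,000,000,000 bytes
1,351,079,888,211,148.8 / 1,000,000,000,000,000 = 1.35 PB

1.35 PB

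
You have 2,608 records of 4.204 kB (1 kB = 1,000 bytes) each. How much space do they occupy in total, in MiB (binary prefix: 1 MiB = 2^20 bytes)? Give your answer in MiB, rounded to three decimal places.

10.456 MiB

Total = 2,608 × 4.204 kB = 10964.032 kB
= 10964.032 × 1,000 bytes = 10,964,032 bytes
1 MiB = 1,048,576 bytes
10,964,032 / 1,048,576 = 10.456 MiB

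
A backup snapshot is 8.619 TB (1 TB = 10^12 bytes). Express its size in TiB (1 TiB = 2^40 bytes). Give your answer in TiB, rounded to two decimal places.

8.619 TB × 1,000,000,000,000 bytes/TB = 8,619,000,000,000 bytes
1 TiB = 2^40 bytes = 1,099,511,627,776 bytes
8,619,000,000,000 / 1,099,511,627,776 = 7.84 TiB

7.84 TiB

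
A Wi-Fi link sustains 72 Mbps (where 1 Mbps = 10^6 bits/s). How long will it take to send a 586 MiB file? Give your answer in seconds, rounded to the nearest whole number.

68 seconds

586 MiB = 614,465,536 bytes = 4,915,724,288 bits
72 Mbps = 72,000,000 bits/s
time = 4,915,724,288 / 72,000,000 = 68 s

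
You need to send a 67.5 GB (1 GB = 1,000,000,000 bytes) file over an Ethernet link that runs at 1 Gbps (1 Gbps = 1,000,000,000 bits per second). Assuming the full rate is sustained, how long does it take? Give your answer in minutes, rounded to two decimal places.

9.00 minutes

67.5 GB = 67,500,000,000 bytes = 540,000,000,000 bits
1 Gbps = 1,000,000,000 bits/s
time = 540,000,000,000 / 1,000,000,000 = 540.000 s
540.000 s / 60 = 9.00 minutes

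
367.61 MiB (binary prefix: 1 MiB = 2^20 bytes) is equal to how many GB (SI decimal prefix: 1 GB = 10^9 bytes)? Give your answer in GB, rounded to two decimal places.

0.39 GB

367.61 MiB × 1,048,576 bytes/MiB = 385,467,023.36 bytes
1 GB = 1,000,000,000 bytes
385,467,023.36 / 1,000,000,000 = 0.39 GB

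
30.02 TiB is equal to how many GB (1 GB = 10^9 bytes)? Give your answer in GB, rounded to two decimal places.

33,007.34 GB

30.02 TiB × 1,099,511,627,776 bytes/TiB = 33,007,339,065,835.52 bytes
1 GB = 1,000,000,000 bytes
33,007,339,065,835.52 / 1,000,000,000 = 33,007.34 GB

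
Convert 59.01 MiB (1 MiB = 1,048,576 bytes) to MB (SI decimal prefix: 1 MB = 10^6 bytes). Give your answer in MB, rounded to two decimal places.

59.01 MiB × 1,048,576 bytes/MiB = 61,876,469.76 bytes
1 MB = 1,000,000 bytes
61,876,469.76 / 1,000,000 = 61.88 MB

61.88 MB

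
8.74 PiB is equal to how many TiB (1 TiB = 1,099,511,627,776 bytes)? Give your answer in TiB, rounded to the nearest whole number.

8,950 TiB

8.74 PiB = 8.74 × 2^50 bytes = 9,840,365,185,804,533.76 bytes
1 TiB = 2^40 bytes = 1,099,511,627,776 bytes
9,840,365,185,804,533.76 / 1,099,511,627,776 = 8,950 TiB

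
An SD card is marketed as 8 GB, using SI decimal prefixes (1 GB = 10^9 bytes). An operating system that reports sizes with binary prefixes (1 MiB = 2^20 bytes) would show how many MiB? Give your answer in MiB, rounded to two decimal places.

8 GB = 8 × 10^9 bytes = 8,000,000,000 bytes
1 MiB = 1,048,576 bytes
8,000,000,000 / 1,048,576 = 7,629.39 MiB

7,629.39 MiB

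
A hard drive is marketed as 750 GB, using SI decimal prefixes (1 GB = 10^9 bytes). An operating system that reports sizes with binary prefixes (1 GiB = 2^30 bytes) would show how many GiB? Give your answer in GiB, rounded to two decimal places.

750 GB × 1,000,000,000 bytes/GB = 750,000,000,000 bytes
1 GiB = 1,073,741,824 bytes
750,000,000,000 / 1,073,741,824 = 698.49 GiB

698.49 GiB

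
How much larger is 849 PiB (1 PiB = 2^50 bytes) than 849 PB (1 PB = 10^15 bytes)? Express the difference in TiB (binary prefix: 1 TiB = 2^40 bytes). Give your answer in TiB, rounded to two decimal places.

97,215.00 TiB

849 PiB = 849 × 1,125,899,906,842,624 = 955,889,020,909,387,776 bytes
849 PB = 849 × 1,000,000,000,000,000 = 849,000,000,000,000,000 bytes
difference = 106,889,020,909,387,776 bytes
106,889,020,909,387,776 / 1,099,511,627,776 = 97,215.00 TiB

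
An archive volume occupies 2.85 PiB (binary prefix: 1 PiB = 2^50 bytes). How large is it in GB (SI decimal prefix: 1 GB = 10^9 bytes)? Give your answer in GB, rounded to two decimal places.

3,208,814.73 GB

2.85 PiB = 2.85 × 2^50 bytes = 3,208,814,734,501,478.4 bytes
1 GB = 1,000,000,000 bytes
3,208,814,734,501,478.4 / 1,000,000,000 = 3,208,814.73 GB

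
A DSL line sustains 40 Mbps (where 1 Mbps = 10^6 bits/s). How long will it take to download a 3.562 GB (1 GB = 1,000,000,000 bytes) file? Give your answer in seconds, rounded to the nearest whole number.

3.562 GB = 3,562,000,000 bytes = 28,496,000,000 bits
40 Mbps = 40,000,000 bits/s
time = 28,496,000,000 / 40,000,000 = 712 s

712 seconds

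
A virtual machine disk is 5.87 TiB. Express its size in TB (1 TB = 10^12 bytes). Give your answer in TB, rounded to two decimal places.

5.87 TiB × 1,099,511,627,776 bytes/TiB = 6,454,133,255,045.12 bytes
1 TB = 1,000,000,000,000 bytes
6,454,133,255,045.12 / 1,000,000,000,000 = 6.45 TB

6.45 TB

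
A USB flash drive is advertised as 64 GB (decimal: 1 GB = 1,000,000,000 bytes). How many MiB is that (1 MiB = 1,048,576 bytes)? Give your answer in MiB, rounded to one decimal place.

64 GB = 64 × 10^9 bytes = 64,000,000,000 bytes
1 MiB = 1,048,576 bytes
64,000,000,000 / 1,048,576 = 61,035.2 MiB

61,035.2 MiB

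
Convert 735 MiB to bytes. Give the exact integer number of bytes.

735 × 1,048,576 = 770,703,360 bytes

770,703,360 bytes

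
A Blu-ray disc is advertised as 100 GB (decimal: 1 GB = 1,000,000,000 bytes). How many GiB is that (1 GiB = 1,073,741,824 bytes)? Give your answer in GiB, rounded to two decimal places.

93.13 GiB

100 GB = 100 × 10^9 bytes = 100,000,000,000 bytes
1 GiB = 1,073,741,824 bytes
100,000,000,000 / 1,073,741,824 = 93.13 GiB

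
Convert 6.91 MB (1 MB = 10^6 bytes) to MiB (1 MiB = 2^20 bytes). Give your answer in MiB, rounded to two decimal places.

6.59 MiB

6.91 MB = 6.91 × 10^6 bytes = 6,910,000 bytes
1 MiB = 2^20 bytes = 1,048,576 bytes
6,910,000 / 1,048,576 = 6.59 MiB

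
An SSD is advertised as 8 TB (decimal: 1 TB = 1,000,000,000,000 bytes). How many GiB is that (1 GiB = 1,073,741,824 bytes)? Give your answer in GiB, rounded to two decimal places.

7,450.58 GiB

8 TB = 8 × 10^12 bytes = 8,000,000,000,000 bytes
1 GiB = 1,073,741,824 bytes
8,000,000,000,000 / 1,073,741,824 = 7,450.58 GiB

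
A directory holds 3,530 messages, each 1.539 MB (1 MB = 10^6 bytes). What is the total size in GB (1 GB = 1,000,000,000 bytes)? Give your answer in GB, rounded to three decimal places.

5.433 GB

Total = 3,530 × 1.539 MB = 5432.67 MB
= 5432.67 × 1,000,000 bytes = 5,432,670,000 bytes
1 GB = 1,000,000,000 bytes
5,432,670,000 / 1,000,000,000 = 5.433 GB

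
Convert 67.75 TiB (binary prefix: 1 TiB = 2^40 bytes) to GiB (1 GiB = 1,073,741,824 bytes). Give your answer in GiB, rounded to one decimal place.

69,376.0 GiB

67.75 TiB = 67.75 × 2^40 bytes = 74,491,912,781,824 bytes
1 GiB = 2^30 bytes = 1,073,741,824 bytes
74,491,912,781,824 / 1,073,741,824 = 69,376.0 GiB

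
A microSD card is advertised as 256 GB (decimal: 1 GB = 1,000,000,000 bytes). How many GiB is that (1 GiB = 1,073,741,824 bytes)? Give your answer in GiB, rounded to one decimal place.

256 GB × 1,000,000,000 bytes/GB = 256,000,000,000 bytes
1 GiB = 2^30 bytes = 1,073,741,824 bytes
256,000,000,000 / 1,073,741,824 = 238.4 GiB

238.4 GiB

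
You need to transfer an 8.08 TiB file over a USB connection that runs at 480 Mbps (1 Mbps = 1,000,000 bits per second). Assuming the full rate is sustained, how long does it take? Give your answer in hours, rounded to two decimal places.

41.13 hours

8.08 TiB = 8,884,053,952,430.08 bytes = 71,072,431,619,440.64 bits
480 Mbps = 480,000,000 bits/s
time = 71,072,431,619,440.64 / 480,000,000 = 148,067.5659 s
148,067.5659 s / 3600 = 41.13 hours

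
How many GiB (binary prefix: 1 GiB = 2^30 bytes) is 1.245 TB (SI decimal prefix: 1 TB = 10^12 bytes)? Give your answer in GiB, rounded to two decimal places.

1,159.50 GiB

1.245 TB × 1,000,000,000,000 bytes/TB = 1,245,000,000,000 bytes
1 GiB = 2^30 bytes = 1,073,741,824 bytes
1,245,000,000,000 / 1,073,741,824 = 1,159.50 GiB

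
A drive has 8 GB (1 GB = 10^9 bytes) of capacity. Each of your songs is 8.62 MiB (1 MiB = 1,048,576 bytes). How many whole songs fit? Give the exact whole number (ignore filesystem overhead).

Capacity: 8 GB = 8,000,000,000 bytes
Per item: 8.62 MiB = 9,038,725.12 bytes
⌊8,000,000,000 / 9,038,725.12⌋ = 885

885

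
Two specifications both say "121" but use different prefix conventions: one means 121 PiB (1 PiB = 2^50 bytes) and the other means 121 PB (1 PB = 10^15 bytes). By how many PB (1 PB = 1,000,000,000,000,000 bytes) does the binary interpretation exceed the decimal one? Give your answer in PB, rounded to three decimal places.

121 PiB = 121 × 1,125,899,906,842,624 = 136,233,888,727,957,504 bytes
121 PB = 121 × 1,000,000,000,000,000 = 121,000,000,000,000,000 bytes
difference = 15,233,888,727,957,504 bytes
15,233,888,727,957,504 / 1,000,000,000,000,000 = 15.234 PB

15.234 PB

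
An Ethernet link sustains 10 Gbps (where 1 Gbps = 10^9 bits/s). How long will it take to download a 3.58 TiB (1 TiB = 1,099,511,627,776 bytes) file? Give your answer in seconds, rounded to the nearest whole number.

3.58 TiB = 3,936,251,627,438.08 bytes = 31,490,013,019,504.64 bits
10 Gbps = 10,000,000,000 bits/s
time = 31,490,013,019,504.64 / 10,000,000,000 = 3,149 s

3,149 seconds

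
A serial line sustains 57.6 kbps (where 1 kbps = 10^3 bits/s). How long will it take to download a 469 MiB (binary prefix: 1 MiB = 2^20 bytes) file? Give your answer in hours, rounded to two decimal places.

18.97 hours

469 MiB = 491,782,144 bytes = 3,934,257,152 bits
57.6 kbps = 57,600 bits/s
time = 3,934,257,152 / 57,600 = 68,303.0756 s
68,303.0756 s / 3600 = 18.97 hours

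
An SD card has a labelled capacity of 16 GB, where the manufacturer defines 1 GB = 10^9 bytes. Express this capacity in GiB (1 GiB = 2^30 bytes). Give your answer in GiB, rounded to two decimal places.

14.90 GiB

16 GB × 1,000,000,000 bytes/GB = 16,000,000,000 bytes
1 GiB = 2^30 bytes = 1,073,741,824 bytes
16,000,000,000 / 1,073,741,824 = 14.90 GiB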